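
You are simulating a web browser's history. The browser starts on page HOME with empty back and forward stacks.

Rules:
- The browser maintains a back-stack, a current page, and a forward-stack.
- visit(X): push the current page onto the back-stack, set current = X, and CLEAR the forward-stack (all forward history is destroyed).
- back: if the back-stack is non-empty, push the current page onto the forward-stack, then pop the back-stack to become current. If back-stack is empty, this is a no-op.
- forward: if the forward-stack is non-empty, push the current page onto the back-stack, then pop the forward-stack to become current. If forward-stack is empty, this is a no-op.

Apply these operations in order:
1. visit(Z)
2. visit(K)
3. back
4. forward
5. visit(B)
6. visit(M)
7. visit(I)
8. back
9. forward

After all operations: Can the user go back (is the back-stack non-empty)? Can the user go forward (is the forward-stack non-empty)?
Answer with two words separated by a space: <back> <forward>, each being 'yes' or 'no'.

After 1 (visit(Z)): cur=Z back=1 fwd=0
After 2 (visit(K)): cur=K back=2 fwd=0
After 3 (back): cur=Z back=1 fwd=1
After 4 (forward): cur=K back=2 fwd=0
After 5 (visit(B)): cur=B back=3 fwd=0
After 6 (visit(M)): cur=M back=4 fwd=0
After 7 (visit(I)): cur=I back=5 fwd=0
After 8 (back): cur=M back=4 fwd=1
After 9 (forward): cur=I back=5 fwd=0

Answer: yes no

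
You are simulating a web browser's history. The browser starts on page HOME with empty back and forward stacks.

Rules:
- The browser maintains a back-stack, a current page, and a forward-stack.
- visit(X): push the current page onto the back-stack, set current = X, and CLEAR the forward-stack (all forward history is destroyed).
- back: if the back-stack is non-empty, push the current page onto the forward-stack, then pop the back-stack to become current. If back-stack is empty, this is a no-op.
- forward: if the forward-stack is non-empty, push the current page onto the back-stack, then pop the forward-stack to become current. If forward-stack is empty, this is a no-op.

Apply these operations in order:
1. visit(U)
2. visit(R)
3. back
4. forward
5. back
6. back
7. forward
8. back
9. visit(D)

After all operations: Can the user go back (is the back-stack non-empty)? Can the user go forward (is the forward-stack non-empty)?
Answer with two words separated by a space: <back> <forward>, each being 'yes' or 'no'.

After 1 (visit(U)): cur=U back=1 fwd=0
After 2 (visit(R)): cur=R back=2 fwd=0
After 3 (back): cur=U back=1 fwd=1
After 4 (forward): cur=R back=2 fwd=0
After 5 (back): cur=U back=1 fwd=1
After 6 (back): cur=HOME back=0 fwd=2
After 7 (forward): cur=U back=1 fwd=1
After 8 (back): cur=HOME back=0 fwd=2
After 9 (visit(D)): cur=D back=1 fwd=0

Answer: yes no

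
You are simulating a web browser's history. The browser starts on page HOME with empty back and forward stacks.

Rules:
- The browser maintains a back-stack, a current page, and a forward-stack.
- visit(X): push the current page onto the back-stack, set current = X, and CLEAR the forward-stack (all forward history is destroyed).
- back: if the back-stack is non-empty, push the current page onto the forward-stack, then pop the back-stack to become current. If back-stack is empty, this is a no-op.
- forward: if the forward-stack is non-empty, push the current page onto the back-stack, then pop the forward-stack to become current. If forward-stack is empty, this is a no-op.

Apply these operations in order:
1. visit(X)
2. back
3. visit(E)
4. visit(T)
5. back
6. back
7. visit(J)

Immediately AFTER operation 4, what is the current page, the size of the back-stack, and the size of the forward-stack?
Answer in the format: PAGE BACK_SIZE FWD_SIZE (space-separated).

After 1 (visit(X)): cur=X back=1 fwd=0
After 2 (back): cur=HOME back=0 fwd=1
After 3 (visit(E)): cur=E back=1 fwd=0
After 4 (visit(T)): cur=T back=2 fwd=0

T 2 0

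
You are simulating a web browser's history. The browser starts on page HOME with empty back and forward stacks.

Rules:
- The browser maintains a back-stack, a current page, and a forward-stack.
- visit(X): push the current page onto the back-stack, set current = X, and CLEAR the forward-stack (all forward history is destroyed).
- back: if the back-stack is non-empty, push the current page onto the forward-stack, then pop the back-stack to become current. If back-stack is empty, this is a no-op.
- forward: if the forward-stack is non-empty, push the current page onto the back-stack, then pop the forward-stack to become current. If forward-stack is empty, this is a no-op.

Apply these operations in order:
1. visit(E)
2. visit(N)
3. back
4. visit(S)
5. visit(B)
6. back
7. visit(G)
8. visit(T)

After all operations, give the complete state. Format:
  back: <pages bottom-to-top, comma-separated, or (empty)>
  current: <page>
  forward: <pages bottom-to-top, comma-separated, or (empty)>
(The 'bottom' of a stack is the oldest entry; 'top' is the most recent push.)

After 1 (visit(E)): cur=E back=1 fwd=0
After 2 (visit(N)): cur=N back=2 fwd=0
After 3 (back): cur=E back=1 fwd=1
After 4 (visit(S)): cur=S back=2 fwd=0
After 5 (visit(B)): cur=B back=3 fwd=0
After 6 (back): cur=S back=2 fwd=1
After 7 (visit(G)): cur=G back=3 fwd=0
After 8 (visit(T)): cur=T back=4 fwd=0

Answer: back: HOME,E,S,G
current: T
forward: (empty)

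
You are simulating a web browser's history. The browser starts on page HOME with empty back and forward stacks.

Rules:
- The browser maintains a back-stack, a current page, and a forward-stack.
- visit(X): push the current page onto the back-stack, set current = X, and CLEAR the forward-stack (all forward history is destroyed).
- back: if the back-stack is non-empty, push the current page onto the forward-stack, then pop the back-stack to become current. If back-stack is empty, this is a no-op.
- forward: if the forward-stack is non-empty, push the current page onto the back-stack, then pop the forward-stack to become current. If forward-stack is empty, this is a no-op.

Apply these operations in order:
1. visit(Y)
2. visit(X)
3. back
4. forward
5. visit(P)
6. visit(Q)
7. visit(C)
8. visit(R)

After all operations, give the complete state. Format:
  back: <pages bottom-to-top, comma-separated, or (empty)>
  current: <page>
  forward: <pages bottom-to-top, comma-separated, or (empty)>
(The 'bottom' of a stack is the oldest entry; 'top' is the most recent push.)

Answer: back: HOME,Y,X,P,Q,C
current: R
forward: (empty)

Derivation:
After 1 (visit(Y)): cur=Y back=1 fwd=0
After 2 (visit(X)): cur=X back=2 fwd=0
After 3 (back): cur=Y back=1 fwd=1
After 4 (forward): cur=X back=2 fwd=0
After 5 (visit(P)): cur=P back=3 fwd=0
After 6 (visit(Q)): cur=Q back=4 fwd=0
After 7 (visit(C)): cur=C back=5 fwd=0
After 8 (visit(R)): cur=R back=6 fwd=0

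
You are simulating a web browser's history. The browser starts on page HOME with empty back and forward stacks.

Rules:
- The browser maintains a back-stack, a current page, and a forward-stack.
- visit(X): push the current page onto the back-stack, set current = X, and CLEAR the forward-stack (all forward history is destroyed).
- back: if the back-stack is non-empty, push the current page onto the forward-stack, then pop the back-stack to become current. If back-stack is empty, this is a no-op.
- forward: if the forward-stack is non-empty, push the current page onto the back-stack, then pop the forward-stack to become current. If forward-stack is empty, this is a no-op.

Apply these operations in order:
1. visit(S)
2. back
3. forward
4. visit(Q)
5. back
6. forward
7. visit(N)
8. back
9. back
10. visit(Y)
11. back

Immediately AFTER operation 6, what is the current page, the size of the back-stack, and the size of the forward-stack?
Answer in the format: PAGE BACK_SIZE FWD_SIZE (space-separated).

After 1 (visit(S)): cur=S back=1 fwd=0
After 2 (back): cur=HOME back=0 fwd=1
After 3 (forward): cur=S back=1 fwd=0
After 4 (visit(Q)): cur=Q back=2 fwd=0
After 5 (back): cur=S back=1 fwd=1
After 6 (forward): cur=Q back=2 fwd=0

Q 2 0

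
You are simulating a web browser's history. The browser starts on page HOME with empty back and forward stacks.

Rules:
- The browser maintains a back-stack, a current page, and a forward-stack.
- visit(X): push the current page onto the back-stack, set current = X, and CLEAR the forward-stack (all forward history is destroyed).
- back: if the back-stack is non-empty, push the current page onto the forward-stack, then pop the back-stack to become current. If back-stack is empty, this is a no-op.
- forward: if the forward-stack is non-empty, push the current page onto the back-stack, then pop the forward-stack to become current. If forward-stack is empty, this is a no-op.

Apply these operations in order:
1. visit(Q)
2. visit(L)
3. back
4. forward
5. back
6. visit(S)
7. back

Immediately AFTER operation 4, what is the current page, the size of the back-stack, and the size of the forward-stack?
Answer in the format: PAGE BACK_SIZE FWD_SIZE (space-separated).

After 1 (visit(Q)): cur=Q back=1 fwd=0
After 2 (visit(L)): cur=L back=2 fwd=0
After 3 (back): cur=Q back=1 fwd=1
After 4 (forward): cur=L back=2 fwd=0

L 2 0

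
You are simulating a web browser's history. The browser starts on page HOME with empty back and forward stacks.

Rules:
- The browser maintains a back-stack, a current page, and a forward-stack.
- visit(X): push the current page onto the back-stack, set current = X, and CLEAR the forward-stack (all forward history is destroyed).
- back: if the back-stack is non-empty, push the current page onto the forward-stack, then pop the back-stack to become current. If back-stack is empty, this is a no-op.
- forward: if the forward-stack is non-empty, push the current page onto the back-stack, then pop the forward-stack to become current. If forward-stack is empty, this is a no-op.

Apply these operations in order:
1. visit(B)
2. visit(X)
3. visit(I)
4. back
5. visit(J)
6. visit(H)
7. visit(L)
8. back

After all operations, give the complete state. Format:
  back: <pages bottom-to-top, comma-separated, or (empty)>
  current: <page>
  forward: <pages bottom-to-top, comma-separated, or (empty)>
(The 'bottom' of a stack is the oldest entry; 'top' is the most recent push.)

Answer: back: HOME,B,X,J
current: H
forward: L

Derivation:
After 1 (visit(B)): cur=B back=1 fwd=0
After 2 (visit(X)): cur=X back=2 fwd=0
After 3 (visit(I)): cur=I back=3 fwd=0
After 4 (back): cur=X back=2 fwd=1
After 5 (visit(J)): cur=J back=3 fwd=0
After 6 (visit(H)): cur=H back=4 fwd=0
After 7 (visit(L)): cur=L back=5 fwd=0
After 8 (back): cur=H back=4 fwd=1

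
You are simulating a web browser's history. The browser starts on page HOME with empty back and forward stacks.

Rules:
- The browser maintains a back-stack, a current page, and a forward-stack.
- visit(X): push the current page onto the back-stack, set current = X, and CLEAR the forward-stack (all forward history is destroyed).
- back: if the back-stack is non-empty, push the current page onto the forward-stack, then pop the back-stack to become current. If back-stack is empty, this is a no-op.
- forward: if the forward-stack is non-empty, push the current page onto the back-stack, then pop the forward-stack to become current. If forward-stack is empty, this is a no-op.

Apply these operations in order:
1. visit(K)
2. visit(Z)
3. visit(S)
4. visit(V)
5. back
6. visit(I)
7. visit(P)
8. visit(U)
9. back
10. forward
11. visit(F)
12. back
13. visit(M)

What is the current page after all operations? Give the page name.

After 1 (visit(K)): cur=K back=1 fwd=0
After 2 (visit(Z)): cur=Z back=2 fwd=0
After 3 (visit(S)): cur=S back=3 fwd=0
After 4 (visit(V)): cur=V back=4 fwd=0
After 5 (back): cur=S back=3 fwd=1
After 6 (visit(I)): cur=I back=4 fwd=0
After 7 (visit(P)): cur=P back=5 fwd=0
After 8 (visit(U)): cur=U back=6 fwd=0
After 9 (back): cur=P back=5 fwd=1
After 10 (forward): cur=U back=6 fwd=0
After 11 (visit(F)): cur=F back=7 fwd=0
After 12 (back): cur=U back=6 fwd=1
After 13 (visit(M)): cur=M back=7 fwd=0

Answer: M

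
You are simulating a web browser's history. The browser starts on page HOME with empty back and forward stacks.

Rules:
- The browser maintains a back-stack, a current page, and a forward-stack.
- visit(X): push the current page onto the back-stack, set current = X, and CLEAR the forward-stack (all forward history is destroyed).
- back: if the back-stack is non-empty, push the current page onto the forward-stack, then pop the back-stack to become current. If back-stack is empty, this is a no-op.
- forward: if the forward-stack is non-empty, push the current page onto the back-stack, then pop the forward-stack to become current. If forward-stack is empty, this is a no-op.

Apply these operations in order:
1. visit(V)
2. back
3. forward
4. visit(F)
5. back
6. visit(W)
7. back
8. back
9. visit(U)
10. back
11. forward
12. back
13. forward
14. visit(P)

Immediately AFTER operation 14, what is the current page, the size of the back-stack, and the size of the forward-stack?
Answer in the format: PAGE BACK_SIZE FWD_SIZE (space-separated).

After 1 (visit(V)): cur=V back=1 fwd=0
After 2 (back): cur=HOME back=0 fwd=1
After 3 (forward): cur=V back=1 fwd=0
After 4 (visit(F)): cur=F back=2 fwd=0
After 5 (back): cur=V back=1 fwd=1
After 6 (visit(W)): cur=W back=2 fwd=0
After 7 (back): cur=V back=1 fwd=1
After 8 (back): cur=HOME back=0 fwd=2
After 9 (visit(U)): cur=U back=1 fwd=0
After 10 (back): cur=HOME back=0 fwd=1
After 11 (forward): cur=U back=1 fwd=0
After 12 (back): cur=HOME back=0 fwd=1
After 13 (forward): cur=U back=1 fwd=0
After 14 (visit(P)): cur=P back=2 fwd=0

P 2 0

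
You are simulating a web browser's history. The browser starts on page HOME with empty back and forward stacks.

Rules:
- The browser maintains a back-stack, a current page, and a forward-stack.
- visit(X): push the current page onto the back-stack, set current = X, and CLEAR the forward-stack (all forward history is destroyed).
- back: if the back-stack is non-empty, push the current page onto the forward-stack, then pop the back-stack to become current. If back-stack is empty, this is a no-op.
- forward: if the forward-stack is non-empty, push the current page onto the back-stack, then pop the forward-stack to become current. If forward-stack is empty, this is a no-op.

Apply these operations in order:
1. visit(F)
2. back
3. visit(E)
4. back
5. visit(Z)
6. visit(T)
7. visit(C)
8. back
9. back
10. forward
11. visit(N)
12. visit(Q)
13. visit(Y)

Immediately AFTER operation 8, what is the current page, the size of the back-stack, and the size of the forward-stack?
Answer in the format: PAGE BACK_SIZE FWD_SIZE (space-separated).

After 1 (visit(F)): cur=F back=1 fwd=0
After 2 (back): cur=HOME back=0 fwd=1
After 3 (visit(E)): cur=E back=1 fwd=0
After 4 (back): cur=HOME back=0 fwd=1
After 5 (visit(Z)): cur=Z back=1 fwd=0
After 6 (visit(T)): cur=T back=2 fwd=0
After 7 (visit(C)): cur=C back=3 fwd=0
After 8 (back): cur=T back=2 fwd=1

T 2 1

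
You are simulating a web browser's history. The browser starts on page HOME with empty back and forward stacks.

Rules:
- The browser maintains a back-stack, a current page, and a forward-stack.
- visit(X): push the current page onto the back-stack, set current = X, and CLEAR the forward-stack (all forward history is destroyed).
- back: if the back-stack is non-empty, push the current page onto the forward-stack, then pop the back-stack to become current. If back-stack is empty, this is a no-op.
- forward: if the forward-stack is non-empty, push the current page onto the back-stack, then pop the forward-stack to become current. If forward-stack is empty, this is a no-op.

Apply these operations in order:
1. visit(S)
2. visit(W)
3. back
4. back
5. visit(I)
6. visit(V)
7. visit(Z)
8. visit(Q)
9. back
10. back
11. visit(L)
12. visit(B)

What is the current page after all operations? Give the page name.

Answer: B

Derivation:
After 1 (visit(S)): cur=S back=1 fwd=0
After 2 (visit(W)): cur=W back=2 fwd=0
After 3 (back): cur=S back=1 fwd=1
After 4 (back): cur=HOME back=0 fwd=2
After 5 (visit(I)): cur=I back=1 fwd=0
After 6 (visit(V)): cur=V back=2 fwd=0
After 7 (visit(Z)): cur=Z back=3 fwd=0
After 8 (visit(Q)): cur=Q back=4 fwd=0
After 9 (back): cur=Z back=3 fwd=1
After 10 (back): cur=V back=2 fwd=2
After 11 (visit(L)): cur=L back=3 fwd=0
After 12 (visit(B)): cur=B back=4 fwd=0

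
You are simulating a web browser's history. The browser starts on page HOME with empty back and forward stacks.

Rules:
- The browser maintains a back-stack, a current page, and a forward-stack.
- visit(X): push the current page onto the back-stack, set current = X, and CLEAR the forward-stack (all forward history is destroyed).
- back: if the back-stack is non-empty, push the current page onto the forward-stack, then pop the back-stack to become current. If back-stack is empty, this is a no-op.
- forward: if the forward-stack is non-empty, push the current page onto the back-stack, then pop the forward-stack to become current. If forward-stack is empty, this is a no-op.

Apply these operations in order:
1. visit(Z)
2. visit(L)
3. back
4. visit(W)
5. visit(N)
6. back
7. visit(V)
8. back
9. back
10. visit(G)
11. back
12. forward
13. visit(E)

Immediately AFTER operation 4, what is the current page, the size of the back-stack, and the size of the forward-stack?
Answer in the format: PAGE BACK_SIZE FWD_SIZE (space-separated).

After 1 (visit(Z)): cur=Z back=1 fwd=0
After 2 (visit(L)): cur=L back=2 fwd=0
After 3 (back): cur=Z back=1 fwd=1
After 4 (visit(W)): cur=W back=2 fwd=0

W 2 0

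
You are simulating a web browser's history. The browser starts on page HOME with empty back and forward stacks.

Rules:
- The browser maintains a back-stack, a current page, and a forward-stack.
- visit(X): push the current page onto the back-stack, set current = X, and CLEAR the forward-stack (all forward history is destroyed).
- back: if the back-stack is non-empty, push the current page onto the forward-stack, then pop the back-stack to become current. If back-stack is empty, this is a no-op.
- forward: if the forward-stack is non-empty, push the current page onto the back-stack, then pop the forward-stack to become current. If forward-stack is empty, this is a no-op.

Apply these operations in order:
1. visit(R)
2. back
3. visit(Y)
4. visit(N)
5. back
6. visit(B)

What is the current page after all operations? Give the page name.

Answer: B

Derivation:
After 1 (visit(R)): cur=R back=1 fwd=0
After 2 (back): cur=HOME back=0 fwd=1
After 3 (visit(Y)): cur=Y back=1 fwd=0
After 4 (visit(N)): cur=N back=2 fwd=0
After 5 (back): cur=Y back=1 fwd=1
After 6 (visit(B)): cur=B back=2 fwd=0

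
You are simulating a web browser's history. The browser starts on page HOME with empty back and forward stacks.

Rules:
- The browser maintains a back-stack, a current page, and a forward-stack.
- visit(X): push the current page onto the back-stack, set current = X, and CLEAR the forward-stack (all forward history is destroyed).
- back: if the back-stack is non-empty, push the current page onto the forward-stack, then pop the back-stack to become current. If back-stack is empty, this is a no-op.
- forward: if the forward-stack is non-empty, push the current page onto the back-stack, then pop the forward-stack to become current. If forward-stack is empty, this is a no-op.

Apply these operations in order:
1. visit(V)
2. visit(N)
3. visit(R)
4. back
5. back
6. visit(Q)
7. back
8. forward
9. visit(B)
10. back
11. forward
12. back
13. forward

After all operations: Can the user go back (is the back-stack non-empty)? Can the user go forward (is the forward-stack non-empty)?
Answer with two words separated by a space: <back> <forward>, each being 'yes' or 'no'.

After 1 (visit(V)): cur=V back=1 fwd=0
After 2 (visit(N)): cur=N back=2 fwd=0
After 3 (visit(R)): cur=R back=3 fwd=0
After 4 (back): cur=N back=2 fwd=1
After 5 (back): cur=V back=1 fwd=2
After 6 (visit(Q)): cur=Q back=2 fwd=0
After 7 (back): cur=V back=1 fwd=1
After 8 (forward): cur=Q back=2 fwd=0
After 9 (visit(B)): cur=B back=3 fwd=0
After 10 (back): cur=Q back=2 fwd=1
After 11 (forward): cur=B back=3 fwd=0
After 12 (back): cur=Q back=2 fwd=1
After 13 (forward): cur=B back=3 fwd=0

Answer: yes no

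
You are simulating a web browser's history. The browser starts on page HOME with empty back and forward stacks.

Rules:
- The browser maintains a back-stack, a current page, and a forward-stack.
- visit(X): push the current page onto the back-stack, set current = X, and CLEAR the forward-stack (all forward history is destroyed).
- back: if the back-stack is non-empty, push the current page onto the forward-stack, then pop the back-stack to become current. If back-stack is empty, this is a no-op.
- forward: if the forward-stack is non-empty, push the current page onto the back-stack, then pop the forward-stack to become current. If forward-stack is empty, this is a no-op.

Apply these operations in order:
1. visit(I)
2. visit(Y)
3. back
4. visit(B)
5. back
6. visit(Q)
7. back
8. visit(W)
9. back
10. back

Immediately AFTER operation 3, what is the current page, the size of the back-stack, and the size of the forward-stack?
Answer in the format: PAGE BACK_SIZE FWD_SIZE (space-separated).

After 1 (visit(I)): cur=I back=1 fwd=0
After 2 (visit(Y)): cur=Y back=2 fwd=0
After 3 (back): cur=I back=1 fwd=1

I 1 1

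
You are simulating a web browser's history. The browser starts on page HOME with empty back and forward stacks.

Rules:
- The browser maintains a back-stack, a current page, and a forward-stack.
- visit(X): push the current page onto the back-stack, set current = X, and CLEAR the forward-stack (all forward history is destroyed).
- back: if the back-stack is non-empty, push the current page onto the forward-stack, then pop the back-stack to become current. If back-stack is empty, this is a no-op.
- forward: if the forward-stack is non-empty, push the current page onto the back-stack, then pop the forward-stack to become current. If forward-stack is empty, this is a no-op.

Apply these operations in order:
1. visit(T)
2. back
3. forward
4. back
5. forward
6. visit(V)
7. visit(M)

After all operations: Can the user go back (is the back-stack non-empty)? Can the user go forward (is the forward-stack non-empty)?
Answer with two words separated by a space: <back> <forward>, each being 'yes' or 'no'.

Answer: yes no

Derivation:
After 1 (visit(T)): cur=T back=1 fwd=0
After 2 (back): cur=HOME back=0 fwd=1
After 3 (forward): cur=T back=1 fwd=0
After 4 (back): cur=HOME back=0 fwd=1
After 5 (forward): cur=T back=1 fwd=0
After 6 (visit(V)): cur=V back=2 fwd=0
After 7 (visit(M)): cur=M back=3 fwd=0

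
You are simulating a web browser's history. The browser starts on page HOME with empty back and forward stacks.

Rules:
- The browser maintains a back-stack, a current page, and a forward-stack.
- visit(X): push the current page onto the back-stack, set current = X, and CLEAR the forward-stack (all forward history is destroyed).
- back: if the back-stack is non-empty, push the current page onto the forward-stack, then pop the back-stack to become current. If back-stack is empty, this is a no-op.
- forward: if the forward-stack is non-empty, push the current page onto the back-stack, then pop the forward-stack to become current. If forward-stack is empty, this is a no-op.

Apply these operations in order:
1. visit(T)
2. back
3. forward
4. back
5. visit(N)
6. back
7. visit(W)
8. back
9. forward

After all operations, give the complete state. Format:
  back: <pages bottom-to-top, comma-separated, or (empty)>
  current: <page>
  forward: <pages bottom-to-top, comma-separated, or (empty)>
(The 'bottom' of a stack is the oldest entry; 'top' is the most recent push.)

After 1 (visit(T)): cur=T back=1 fwd=0
After 2 (back): cur=HOME back=0 fwd=1
After 3 (forward): cur=T back=1 fwd=0
After 4 (back): cur=HOME back=0 fwd=1
After 5 (visit(N)): cur=N back=1 fwd=0
After 6 (back): cur=HOME back=0 fwd=1
After 7 (visit(W)): cur=W back=1 fwd=0
After 8 (back): cur=HOME back=0 fwd=1
After 9 (forward): cur=W back=1 fwd=0

Answer: back: HOME
current: W
forward: (empty)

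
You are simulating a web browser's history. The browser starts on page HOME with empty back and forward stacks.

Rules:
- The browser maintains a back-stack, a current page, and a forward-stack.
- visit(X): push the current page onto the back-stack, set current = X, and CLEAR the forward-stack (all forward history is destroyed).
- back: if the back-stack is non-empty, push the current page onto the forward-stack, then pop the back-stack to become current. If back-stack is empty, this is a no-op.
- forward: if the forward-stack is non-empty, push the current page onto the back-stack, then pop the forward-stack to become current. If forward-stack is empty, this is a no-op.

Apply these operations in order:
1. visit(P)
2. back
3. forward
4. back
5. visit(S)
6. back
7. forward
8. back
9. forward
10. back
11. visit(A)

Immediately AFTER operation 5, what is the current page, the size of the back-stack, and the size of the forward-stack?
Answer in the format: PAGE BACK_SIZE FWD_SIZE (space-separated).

After 1 (visit(P)): cur=P back=1 fwd=0
After 2 (back): cur=HOME back=0 fwd=1
After 3 (forward): cur=P back=1 fwd=0
After 4 (back): cur=HOME back=0 fwd=1
After 5 (visit(S)): cur=S back=1 fwd=0

S 1 0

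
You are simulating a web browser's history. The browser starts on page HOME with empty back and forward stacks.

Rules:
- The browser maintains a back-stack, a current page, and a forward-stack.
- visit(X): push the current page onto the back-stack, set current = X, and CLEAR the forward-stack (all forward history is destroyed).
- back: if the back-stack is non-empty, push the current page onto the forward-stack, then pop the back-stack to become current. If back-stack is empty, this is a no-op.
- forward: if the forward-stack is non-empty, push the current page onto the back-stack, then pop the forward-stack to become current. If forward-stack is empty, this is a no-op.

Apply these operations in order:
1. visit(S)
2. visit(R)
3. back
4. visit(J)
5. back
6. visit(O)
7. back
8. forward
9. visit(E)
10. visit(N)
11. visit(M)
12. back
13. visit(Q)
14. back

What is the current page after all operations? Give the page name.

After 1 (visit(S)): cur=S back=1 fwd=0
After 2 (visit(R)): cur=R back=2 fwd=0
After 3 (back): cur=S back=1 fwd=1
After 4 (visit(J)): cur=J back=2 fwd=0
After 5 (back): cur=S back=1 fwd=1
After 6 (visit(O)): cur=O back=2 fwd=0
After 7 (back): cur=S back=1 fwd=1
After 8 (forward): cur=O back=2 fwd=0
After 9 (visit(E)): cur=E back=3 fwd=0
After 10 (visit(N)): cur=N back=4 fwd=0
After 11 (visit(M)): cur=M back=5 fwd=0
After 12 (back): cur=N back=4 fwd=1
After 13 (visit(Q)): cur=Q back=5 fwd=0
After 14 (back): cur=N back=4 fwd=1

Answer: N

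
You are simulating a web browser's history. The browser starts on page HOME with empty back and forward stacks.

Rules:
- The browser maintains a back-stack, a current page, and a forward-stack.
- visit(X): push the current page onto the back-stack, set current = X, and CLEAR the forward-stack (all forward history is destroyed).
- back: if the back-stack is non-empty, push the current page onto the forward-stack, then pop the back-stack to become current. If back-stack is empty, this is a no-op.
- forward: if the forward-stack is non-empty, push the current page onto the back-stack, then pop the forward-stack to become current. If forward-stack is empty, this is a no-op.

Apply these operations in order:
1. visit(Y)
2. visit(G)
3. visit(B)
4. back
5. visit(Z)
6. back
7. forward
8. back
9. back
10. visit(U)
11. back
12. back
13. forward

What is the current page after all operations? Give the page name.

After 1 (visit(Y)): cur=Y back=1 fwd=0
After 2 (visit(G)): cur=G back=2 fwd=0
After 3 (visit(B)): cur=B back=3 fwd=0
After 4 (back): cur=G back=2 fwd=1
After 5 (visit(Z)): cur=Z back=3 fwd=0
After 6 (back): cur=G back=2 fwd=1
After 7 (forward): cur=Z back=3 fwd=0
After 8 (back): cur=G back=2 fwd=1
After 9 (back): cur=Y back=1 fwd=2
After 10 (visit(U)): cur=U back=2 fwd=0
After 11 (back): cur=Y back=1 fwd=1
After 12 (back): cur=HOME back=0 fwd=2
After 13 (forward): cur=Y back=1 fwd=1

Answer: Y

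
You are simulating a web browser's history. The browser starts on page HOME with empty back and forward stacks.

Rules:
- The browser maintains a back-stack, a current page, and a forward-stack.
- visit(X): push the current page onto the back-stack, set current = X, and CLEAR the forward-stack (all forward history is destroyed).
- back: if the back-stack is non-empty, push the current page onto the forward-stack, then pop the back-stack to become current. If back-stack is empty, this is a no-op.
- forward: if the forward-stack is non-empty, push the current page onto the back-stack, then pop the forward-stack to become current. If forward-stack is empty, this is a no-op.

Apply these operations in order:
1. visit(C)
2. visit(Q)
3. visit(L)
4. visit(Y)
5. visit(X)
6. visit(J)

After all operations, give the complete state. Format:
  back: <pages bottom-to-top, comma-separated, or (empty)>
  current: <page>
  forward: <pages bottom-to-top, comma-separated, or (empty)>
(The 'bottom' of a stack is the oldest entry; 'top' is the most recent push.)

Answer: back: HOME,C,Q,L,Y,X
current: J
forward: (empty)

Derivation:
After 1 (visit(C)): cur=C back=1 fwd=0
After 2 (visit(Q)): cur=Q back=2 fwd=0
After 3 (visit(L)): cur=L back=3 fwd=0
After 4 (visit(Y)): cur=Y back=4 fwd=0
After 5 (visit(X)): cur=X back=5 fwd=0
After 6 (visit(J)): cur=J back=6 fwd=0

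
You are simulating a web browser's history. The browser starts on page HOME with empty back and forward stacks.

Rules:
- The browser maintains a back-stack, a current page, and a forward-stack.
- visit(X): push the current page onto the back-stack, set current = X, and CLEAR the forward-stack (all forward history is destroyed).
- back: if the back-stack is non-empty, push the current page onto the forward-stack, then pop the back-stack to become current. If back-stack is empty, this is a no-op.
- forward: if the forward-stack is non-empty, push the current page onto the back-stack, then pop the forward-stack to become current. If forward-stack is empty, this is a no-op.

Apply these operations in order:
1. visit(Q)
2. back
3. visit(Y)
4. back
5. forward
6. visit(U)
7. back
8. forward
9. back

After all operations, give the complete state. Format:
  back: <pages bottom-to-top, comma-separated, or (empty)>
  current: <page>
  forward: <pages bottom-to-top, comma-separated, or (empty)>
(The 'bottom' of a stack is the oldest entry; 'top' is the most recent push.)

After 1 (visit(Q)): cur=Q back=1 fwd=0
After 2 (back): cur=HOME back=0 fwd=1
After 3 (visit(Y)): cur=Y back=1 fwd=0
After 4 (back): cur=HOME back=0 fwd=1
After 5 (forward): cur=Y back=1 fwd=0
After 6 (visit(U)): cur=U back=2 fwd=0
After 7 (back): cur=Y back=1 fwd=1
After 8 (forward): cur=U back=2 fwd=0
After 9 (back): cur=Y back=1 fwd=1

Answer: back: HOME
current: Y
forward: U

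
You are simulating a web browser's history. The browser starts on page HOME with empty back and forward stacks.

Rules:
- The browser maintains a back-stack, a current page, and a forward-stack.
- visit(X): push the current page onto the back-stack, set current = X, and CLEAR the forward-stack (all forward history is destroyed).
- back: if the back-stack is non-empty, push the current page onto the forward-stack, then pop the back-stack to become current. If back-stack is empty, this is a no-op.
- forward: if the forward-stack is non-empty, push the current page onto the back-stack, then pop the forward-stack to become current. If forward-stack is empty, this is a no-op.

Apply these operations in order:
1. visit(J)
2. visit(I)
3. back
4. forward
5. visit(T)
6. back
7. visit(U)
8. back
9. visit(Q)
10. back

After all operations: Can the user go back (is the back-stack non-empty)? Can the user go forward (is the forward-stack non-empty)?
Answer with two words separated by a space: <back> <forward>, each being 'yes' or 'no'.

Answer: yes yes

Derivation:
After 1 (visit(J)): cur=J back=1 fwd=0
After 2 (visit(I)): cur=I back=2 fwd=0
After 3 (back): cur=J back=1 fwd=1
After 4 (forward): cur=I back=2 fwd=0
After 5 (visit(T)): cur=T back=3 fwd=0
After 6 (back): cur=I back=2 fwd=1
After 7 (visit(U)): cur=U back=3 fwd=0
After 8 (back): cur=I back=2 fwd=1
After 9 (visit(Q)): cur=Q back=3 fwd=0
After 10 (back): cur=I back=2 fwd=1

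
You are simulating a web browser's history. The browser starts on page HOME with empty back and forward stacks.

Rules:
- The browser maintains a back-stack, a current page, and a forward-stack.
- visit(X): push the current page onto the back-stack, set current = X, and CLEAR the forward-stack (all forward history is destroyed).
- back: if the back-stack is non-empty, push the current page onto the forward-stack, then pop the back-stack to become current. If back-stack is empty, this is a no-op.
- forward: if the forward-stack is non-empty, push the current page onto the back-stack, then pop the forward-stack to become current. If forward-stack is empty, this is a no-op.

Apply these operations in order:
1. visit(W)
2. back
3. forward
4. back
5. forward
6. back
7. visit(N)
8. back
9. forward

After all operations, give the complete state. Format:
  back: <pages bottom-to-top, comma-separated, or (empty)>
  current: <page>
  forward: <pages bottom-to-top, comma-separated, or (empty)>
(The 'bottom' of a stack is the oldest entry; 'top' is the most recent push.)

After 1 (visit(W)): cur=W back=1 fwd=0
After 2 (back): cur=HOME back=0 fwd=1
After 3 (forward): cur=W back=1 fwd=0
After 4 (back): cur=HOME back=0 fwd=1
After 5 (forward): cur=W back=1 fwd=0
After 6 (back): cur=HOME back=0 fwd=1
After 7 (visit(N)): cur=N back=1 fwd=0
After 8 (back): cur=HOME back=0 fwd=1
After 9 (forward): cur=N back=1 fwd=0

Answer: back: HOME
current: N
forward: (empty)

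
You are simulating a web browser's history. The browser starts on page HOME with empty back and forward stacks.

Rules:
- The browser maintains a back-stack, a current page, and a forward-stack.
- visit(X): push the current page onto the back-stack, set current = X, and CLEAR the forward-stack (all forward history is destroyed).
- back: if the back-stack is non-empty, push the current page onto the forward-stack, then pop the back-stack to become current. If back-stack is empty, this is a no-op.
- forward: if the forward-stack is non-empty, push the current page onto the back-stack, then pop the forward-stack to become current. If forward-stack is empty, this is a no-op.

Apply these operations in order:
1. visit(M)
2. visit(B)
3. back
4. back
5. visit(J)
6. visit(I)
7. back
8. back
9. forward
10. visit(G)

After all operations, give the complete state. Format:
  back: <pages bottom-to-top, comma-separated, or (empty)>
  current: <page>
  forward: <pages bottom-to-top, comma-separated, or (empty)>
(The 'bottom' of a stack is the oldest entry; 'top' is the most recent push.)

After 1 (visit(M)): cur=M back=1 fwd=0
After 2 (visit(B)): cur=B back=2 fwd=0
After 3 (back): cur=M back=1 fwd=1
After 4 (back): cur=HOME back=0 fwd=2
After 5 (visit(J)): cur=J back=1 fwd=0
After 6 (visit(I)): cur=I back=2 fwd=0
After 7 (back): cur=J back=1 fwd=1
After 8 (back): cur=HOME back=0 fwd=2
After 9 (forward): cur=J back=1 fwd=1
After 10 (visit(G)): cur=G back=2 fwd=0

Answer: back: HOME,J
current: G
forward: (empty)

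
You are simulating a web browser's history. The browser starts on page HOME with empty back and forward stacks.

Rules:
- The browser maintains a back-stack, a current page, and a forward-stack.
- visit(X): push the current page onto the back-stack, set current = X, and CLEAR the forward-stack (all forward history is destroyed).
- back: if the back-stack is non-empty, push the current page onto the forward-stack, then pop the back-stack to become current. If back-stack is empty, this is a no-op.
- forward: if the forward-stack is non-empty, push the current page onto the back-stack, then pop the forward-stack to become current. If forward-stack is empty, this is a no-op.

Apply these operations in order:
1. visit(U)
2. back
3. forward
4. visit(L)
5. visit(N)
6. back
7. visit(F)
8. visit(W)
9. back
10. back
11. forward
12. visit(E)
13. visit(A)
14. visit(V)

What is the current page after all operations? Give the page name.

Answer: V

Derivation:
After 1 (visit(U)): cur=U back=1 fwd=0
After 2 (back): cur=HOME back=0 fwd=1
After 3 (forward): cur=U back=1 fwd=0
After 4 (visit(L)): cur=L back=2 fwd=0
After 5 (visit(N)): cur=N back=3 fwd=0
After 6 (back): cur=L back=2 fwd=1
After 7 (visit(F)): cur=F back=3 fwd=0
After 8 (visit(W)): cur=W back=4 fwd=0
After 9 (back): cur=F back=3 fwd=1
After 10 (back): cur=L back=2 fwd=2
After 11 (forward): cur=F back=3 fwd=1
After 12 (visit(E)): cur=E back=4 fwd=0
After 13 (visit(A)): cur=A back=5 fwd=0
After 14 (visit(V)): cur=V back=6 fwd=0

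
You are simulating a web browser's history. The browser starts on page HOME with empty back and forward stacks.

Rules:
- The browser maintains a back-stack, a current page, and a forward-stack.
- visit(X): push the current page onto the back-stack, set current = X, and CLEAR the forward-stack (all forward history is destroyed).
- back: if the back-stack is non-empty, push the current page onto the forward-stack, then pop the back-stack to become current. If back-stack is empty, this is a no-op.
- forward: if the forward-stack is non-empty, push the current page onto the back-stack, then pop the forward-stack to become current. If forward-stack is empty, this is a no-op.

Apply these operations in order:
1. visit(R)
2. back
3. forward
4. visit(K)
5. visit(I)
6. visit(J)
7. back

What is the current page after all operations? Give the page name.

Answer: I

Derivation:
After 1 (visit(R)): cur=R back=1 fwd=0
After 2 (back): cur=HOME back=0 fwd=1
After 3 (forward): cur=R back=1 fwd=0
After 4 (visit(K)): cur=K back=2 fwd=0
After 5 (visit(I)): cur=I back=3 fwd=0
After 6 (visit(J)): cur=J back=4 fwd=0
After 7 (back): cur=I back=3 fwd=1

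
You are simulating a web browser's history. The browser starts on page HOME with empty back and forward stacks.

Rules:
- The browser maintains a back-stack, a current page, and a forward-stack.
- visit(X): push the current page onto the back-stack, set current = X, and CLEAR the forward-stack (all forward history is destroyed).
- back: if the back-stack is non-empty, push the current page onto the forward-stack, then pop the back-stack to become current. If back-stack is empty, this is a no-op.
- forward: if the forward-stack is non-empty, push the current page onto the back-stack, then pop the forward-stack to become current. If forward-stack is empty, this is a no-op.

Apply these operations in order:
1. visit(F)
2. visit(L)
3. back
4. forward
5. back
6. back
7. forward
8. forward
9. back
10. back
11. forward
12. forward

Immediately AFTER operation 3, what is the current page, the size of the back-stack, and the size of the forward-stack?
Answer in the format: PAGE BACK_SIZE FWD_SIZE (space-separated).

After 1 (visit(F)): cur=F back=1 fwd=0
After 2 (visit(L)): cur=L back=2 fwd=0
After 3 (back): cur=F back=1 fwd=1

F 1 1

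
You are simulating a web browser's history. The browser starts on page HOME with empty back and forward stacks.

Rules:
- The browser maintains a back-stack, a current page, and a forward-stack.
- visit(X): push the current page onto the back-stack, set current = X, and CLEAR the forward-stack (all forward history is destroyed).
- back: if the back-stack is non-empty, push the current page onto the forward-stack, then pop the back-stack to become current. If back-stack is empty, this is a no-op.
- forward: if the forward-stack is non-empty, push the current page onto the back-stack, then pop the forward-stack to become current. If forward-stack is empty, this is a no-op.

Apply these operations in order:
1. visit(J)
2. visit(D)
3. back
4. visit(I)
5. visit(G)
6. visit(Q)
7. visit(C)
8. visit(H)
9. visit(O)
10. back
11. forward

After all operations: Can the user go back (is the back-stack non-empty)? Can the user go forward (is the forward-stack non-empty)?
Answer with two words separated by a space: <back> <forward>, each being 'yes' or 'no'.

Answer: yes no

Derivation:
After 1 (visit(J)): cur=J back=1 fwd=0
After 2 (visit(D)): cur=D back=2 fwd=0
After 3 (back): cur=J back=1 fwd=1
After 4 (visit(I)): cur=I back=2 fwd=0
After 5 (visit(G)): cur=G back=3 fwd=0
After 6 (visit(Q)): cur=Q back=4 fwd=0
After 7 (visit(C)): cur=C back=5 fwd=0
After 8 (visit(H)): cur=H back=6 fwd=0
After 9 (visit(O)): cur=O back=7 fwd=0
After 10 (back): cur=H back=6 fwd=1
After 11 (forward): cur=O back=7 fwd=0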